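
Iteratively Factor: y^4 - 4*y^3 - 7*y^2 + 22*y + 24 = (y + 1)*(y^3 - 5*y^2 - 2*y + 24) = (y - 3)*(y + 1)*(y^2 - 2*y - 8) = (y - 4)*(y - 3)*(y + 1)*(y + 2)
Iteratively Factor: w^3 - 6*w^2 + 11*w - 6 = (w - 3)*(w^2 - 3*w + 2) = (w - 3)*(w - 1)*(w - 2)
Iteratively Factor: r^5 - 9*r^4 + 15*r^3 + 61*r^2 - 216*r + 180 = (r + 3)*(r^4 - 12*r^3 + 51*r^2 - 92*r + 60) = (r - 2)*(r + 3)*(r^3 - 10*r^2 + 31*r - 30) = (r - 2)^2*(r + 3)*(r^2 - 8*r + 15) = (r - 3)*(r - 2)^2*(r + 3)*(r - 5)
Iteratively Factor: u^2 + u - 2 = (u + 2)*(u - 1)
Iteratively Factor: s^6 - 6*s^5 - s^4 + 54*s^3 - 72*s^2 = (s)*(s^5 - 6*s^4 - s^3 + 54*s^2 - 72*s) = s*(s - 3)*(s^4 - 3*s^3 - 10*s^2 + 24*s) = s*(s - 4)*(s - 3)*(s^3 + s^2 - 6*s) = s*(s - 4)*(s - 3)*(s + 3)*(s^2 - 2*s) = s^2*(s - 4)*(s - 3)*(s + 3)*(s - 2)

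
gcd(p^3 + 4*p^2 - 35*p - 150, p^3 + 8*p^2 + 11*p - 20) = p + 5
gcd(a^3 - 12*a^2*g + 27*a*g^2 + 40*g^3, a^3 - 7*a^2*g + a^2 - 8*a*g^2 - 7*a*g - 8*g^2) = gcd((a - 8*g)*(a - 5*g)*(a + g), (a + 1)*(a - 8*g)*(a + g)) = a^2 - 7*a*g - 8*g^2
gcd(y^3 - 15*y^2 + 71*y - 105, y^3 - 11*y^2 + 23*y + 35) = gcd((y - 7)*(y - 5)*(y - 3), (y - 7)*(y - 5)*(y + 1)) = y^2 - 12*y + 35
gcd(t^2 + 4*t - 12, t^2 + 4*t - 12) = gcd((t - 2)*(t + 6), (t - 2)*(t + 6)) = t^2 + 4*t - 12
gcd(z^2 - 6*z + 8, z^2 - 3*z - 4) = z - 4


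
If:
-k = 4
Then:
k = -4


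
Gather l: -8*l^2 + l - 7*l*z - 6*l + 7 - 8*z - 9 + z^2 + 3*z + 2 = -8*l^2 + l*(-7*z - 5) + z^2 - 5*z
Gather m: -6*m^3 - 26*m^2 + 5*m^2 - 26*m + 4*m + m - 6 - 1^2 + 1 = -6*m^3 - 21*m^2 - 21*m - 6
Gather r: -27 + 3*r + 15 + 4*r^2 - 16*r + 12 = 4*r^2 - 13*r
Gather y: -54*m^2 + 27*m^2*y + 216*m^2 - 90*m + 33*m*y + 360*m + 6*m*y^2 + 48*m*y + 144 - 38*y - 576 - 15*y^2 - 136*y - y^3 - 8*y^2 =162*m^2 + 270*m - y^3 + y^2*(6*m - 23) + y*(27*m^2 + 81*m - 174) - 432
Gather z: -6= -6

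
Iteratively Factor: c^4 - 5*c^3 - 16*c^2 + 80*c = (c - 4)*(c^3 - c^2 - 20*c) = c*(c - 4)*(c^2 - c - 20) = c*(c - 5)*(c - 4)*(c + 4)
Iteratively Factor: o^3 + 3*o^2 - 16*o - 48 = (o - 4)*(o^2 + 7*o + 12) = (o - 4)*(o + 4)*(o + 3)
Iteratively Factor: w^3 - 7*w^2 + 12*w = (w - 4)*(w^2 - 3*w) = (w - 4)*(w - 3)*(w)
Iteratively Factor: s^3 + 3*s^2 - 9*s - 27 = (s + 3)*(s^2 - 9) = (s - 3)*(s + 3)*(s + 3)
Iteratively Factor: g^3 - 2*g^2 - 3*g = (g - 3)*(g^2 + g) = (g - 3)*(g + 1)*(g)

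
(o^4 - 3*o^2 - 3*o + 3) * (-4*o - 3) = -4*o^5 - 3*o^4 + 12*o^3 + 21*o^2 - 3*o - 9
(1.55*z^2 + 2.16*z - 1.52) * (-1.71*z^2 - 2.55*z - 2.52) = -2.6505*z^4 - 7.6461*z^3 - 6.8148*z^2 - 1.5672*z + 3.8304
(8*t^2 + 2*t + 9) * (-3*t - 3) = -24*t^3 - 30*t^2 - 33*t - 27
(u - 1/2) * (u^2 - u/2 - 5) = u^3 - u^2 - 19*u/4 + 5/2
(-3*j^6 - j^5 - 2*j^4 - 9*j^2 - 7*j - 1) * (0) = 0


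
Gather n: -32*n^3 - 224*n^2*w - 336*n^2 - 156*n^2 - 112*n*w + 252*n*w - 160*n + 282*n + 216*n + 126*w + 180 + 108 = -32*n^3 + n^2*(-224*w - 492) + n*(140*w + 338) + 126*w + 288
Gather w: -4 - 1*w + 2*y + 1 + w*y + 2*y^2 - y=w*(y - 1) + 2*y^2 + y - 3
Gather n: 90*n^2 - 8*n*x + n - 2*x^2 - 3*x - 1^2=90*n^2 + n*(1 - 8*x) - 2*x^2 - 3*x - 1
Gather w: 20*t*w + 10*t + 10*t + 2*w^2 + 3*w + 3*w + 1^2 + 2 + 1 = 20*t + 2*w^2 + w*(20*t + 6) + 4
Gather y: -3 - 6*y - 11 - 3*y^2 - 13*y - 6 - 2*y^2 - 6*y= -5*y^2 - 25*y - 20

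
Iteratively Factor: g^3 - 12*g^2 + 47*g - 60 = (g - 4)*(g^2 - 8*g + 15) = (g - 5)*(g - 4)*(g - 3)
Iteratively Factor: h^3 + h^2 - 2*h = (h)*(h^2 + h - 2) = h*(h + 2)*(h - 1)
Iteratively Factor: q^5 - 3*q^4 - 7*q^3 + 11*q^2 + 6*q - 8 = (q - 1)*(q^4 - 2*q^3 - 9*q^2 + 2*q + 8) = (q - 1)^2*(q^3 - q^2 - 10*q - 8) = (q - 1)^2*(q + 2)*(q^2 - 3*q - 4) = (q - 1)^2*(q + 1)*(q + 2)*(q - 4)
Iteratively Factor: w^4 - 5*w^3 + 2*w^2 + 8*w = (w - 4)*(w^3 - w^2 - 2*w) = (w - 4)*(w + 1)*(w^2 - 2*w) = (w - 4)*(w - 2)*(w + 1)*(w)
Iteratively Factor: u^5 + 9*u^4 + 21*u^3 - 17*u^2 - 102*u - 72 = (u + 3)*(u^4 + 6*u^3 + 3*u^2 - 26*u - 24) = (u + 3)*(u + 4)*(u^3 + 2*u^2 - 5*u - 6) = (u + 1)*(u + 3)*(u + 4)*(u^2 + u - 6) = (u + 1)*(u + 3)^2*(u + 4)*(u - 2)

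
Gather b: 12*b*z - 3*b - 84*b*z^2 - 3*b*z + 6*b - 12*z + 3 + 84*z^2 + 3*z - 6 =b*(-84*z^2 + 9*z + 3) + 84*z^2 - 9*z - 3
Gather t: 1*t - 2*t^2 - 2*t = -2*t^2 - t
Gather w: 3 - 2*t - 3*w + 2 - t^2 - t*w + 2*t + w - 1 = -t^2 + w*(-t - 2) + 4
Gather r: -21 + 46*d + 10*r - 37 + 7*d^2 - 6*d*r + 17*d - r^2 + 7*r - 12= 7*d^2 + 63*d - r^2 + r*(17 - 6*d) - 70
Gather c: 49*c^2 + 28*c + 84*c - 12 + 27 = 49*c^2 + 112*c + 15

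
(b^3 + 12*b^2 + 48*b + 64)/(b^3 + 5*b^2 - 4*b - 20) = (b^3 + 12*b^2 + 48*b + 64)/(b^3 + 5*b^2 - 4*b - 20)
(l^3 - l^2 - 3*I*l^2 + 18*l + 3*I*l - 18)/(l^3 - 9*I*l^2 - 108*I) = (l - 1)/(l - 6*I)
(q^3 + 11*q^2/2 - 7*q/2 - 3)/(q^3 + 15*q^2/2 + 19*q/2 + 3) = (q - 1)/(q + 1)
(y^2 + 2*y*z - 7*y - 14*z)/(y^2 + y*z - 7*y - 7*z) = (y + 2*z)/(y + z)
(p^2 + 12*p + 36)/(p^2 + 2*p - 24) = (p + 6)/(p - 4)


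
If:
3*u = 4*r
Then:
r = 3*u/4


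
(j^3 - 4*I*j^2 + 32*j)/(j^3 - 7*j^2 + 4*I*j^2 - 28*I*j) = (j - 8*I)/(j - 7)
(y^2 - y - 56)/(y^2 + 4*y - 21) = (y - 8)/(y - 3)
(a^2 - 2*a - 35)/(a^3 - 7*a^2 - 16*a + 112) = (a + 5)/(a^2 - 16)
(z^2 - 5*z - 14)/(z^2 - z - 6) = (z - 7)/(z - 3)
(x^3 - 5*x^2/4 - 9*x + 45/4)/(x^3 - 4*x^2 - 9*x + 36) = (x - 5/4)/(x - 4)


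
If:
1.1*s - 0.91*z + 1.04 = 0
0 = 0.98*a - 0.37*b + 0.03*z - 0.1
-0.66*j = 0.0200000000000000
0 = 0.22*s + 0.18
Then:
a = 0.377551020408163*b + 0.097331240188383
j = -0.03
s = -0.82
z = 0.15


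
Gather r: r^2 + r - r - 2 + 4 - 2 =r^2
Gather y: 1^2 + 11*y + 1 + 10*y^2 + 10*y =10*y^2 + 21*y + 2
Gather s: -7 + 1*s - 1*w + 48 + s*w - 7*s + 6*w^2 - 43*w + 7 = s*(w - 6) + 6*w^2 - 44*w + 48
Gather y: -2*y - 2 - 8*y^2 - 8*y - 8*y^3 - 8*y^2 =-8*y^3 - 16*y^2 - 10*y - 2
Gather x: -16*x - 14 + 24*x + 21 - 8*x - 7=0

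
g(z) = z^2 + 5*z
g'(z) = 2*z + 5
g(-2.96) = -6.04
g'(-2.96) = -0.92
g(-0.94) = -3.82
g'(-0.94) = 3.12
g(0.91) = 5.38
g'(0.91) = 6.82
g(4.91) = 48.66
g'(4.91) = 14.82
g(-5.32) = 1.70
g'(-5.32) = -5.64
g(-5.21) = 1.09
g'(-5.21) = -5.42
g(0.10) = 0.51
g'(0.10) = 5.20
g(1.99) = 13.91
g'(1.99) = 8.98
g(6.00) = 66.00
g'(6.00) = 17.00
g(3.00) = 24.00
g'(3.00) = 11.00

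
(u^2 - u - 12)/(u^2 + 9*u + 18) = (u - 4)/(u + 6)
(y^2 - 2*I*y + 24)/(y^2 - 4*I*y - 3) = (-y^2 + 2*I*y - 24)/(-y^2 + 4*I*y + 3)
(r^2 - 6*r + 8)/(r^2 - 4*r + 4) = (r - 4)/(r - 2)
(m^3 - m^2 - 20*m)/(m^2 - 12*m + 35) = m*(m + 4)/(m - 7)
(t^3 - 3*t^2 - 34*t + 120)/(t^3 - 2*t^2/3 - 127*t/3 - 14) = 3*(t^2 - 9*t + 20)/(3*t^2 - 20*t - 7)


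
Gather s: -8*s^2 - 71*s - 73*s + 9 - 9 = -8*s^2 - 144*s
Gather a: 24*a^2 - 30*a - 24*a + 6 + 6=24*a^2 - 54*a + 12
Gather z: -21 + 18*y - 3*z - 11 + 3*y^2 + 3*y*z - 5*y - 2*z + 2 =3*y^2 + 13*y + z*(3*y - 5) - 30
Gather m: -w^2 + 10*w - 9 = -w^2 + 10*w - 9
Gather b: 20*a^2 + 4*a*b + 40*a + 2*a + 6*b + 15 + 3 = 20*a^2 + 42*a + b*(4*a + 6) + 18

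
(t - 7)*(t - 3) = t^2 - 10*t + 21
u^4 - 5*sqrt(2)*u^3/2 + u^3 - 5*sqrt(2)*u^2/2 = u^2*(u + 1)*(u - 5*sqrt(2)/2)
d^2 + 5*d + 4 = (d + 1)*(d + 4)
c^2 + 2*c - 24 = (c - 4)*(c + 6)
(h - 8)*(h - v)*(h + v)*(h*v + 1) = h^4*v - 8*h^3*v + h^3 - h^2*v^3 - 8*h^2 + 8*h*v^3 - h*v^2 + 8*v^2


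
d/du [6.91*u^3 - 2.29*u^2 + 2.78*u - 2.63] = 20.73*u^2 - 4.58*u + 2.78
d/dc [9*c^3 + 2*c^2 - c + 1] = 27*c^2 + 4*c - 1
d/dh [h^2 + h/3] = 2*h + 1/3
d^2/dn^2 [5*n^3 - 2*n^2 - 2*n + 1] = 30*n - 4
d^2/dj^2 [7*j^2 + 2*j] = 14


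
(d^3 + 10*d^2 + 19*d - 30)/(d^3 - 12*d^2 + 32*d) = (d^3 + 10*d^2 + 19*d - 30)/(d*(d^2 - 12*d + 32))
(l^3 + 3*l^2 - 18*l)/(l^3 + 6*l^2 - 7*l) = (l^2 + 3*l - 18)/(l^2 + 6*l - 7)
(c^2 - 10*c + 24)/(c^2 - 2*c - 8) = (c - 6)/(c + 2)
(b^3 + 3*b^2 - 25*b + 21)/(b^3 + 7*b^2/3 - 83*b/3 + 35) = 3*(b - 1)/(3*b - 5)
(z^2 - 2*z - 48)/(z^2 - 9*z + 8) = (z + 6)/(z - 1)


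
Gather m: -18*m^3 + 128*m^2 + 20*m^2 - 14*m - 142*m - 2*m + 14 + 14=-18*m^3 + 148*m^2 - 158*m + 28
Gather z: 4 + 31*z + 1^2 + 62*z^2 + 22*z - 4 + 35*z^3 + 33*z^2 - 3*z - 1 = 35*z^3 + 95*z^2 + 50*z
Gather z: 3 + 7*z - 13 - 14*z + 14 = 4 - 7*z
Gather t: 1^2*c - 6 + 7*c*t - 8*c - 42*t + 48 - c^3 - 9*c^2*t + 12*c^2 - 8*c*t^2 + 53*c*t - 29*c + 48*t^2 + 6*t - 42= -c^3 + 12*c^2 - 36*c + t^2*(48 - 8*c) + t*(-9*c^2 + 60*c - 36)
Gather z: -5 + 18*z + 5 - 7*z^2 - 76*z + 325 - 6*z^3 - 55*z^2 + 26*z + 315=-6*z^3 - 62*z^2 - 32*z + 640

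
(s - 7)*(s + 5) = s^2 - 2*s - 35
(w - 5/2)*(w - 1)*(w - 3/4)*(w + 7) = w^4 + 11*w^3/4 - 197*w^2/8 + 34*w - 105/8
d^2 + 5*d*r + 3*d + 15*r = (d + 3)*(d + 5*r)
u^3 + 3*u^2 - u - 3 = (u - 1)*(u + 1)*(u + 3)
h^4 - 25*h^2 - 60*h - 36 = (h - 6)*(h + 1)*(h + 2)*(h + 3)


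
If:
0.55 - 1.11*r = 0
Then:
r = 0.50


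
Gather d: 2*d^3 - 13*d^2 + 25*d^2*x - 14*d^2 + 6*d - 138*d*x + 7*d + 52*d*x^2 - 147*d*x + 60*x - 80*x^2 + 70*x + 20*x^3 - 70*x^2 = 2*d^3 + d^2*(25*x - 27) + d*(52*x^2 - 285*x + 13) + 20*x^3 - 150*x^2 + 130*x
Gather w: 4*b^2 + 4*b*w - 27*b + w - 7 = 4*b^2 - 27*b + w*(4*b + 1) - 7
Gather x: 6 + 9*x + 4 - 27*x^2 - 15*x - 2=-27*x^2 - 6*x + 8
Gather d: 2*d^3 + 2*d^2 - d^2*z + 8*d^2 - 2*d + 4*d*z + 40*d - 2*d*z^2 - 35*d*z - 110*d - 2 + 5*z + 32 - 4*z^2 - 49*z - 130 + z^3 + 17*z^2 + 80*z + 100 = 2*d^3 + d^2*(10 - z) + d*(-2*z^2 - 31*z - 72) + z^3 + 13*z^2 + 36*z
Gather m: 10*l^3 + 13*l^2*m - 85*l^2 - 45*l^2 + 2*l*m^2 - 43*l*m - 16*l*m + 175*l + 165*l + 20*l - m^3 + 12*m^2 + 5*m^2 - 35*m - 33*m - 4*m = 10*l^3 - 130*l^2 + 360*l - m^3 + m^2*(2*l + 17) + m*(13*l^2 - 59*l - 72)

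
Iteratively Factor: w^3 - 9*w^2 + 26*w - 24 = (w - 2)*(w^2 - 7*w + 12) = (w - 3)*(w - 2)*(w - 4)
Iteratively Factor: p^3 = (p)*(p^2) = p^2*(p)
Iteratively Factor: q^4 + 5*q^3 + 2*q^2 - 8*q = (q + 4)*(q^3 + q^2 - 2*q) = (q - 1)*(q + 4)*(q^2 + 2*q) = q*(q - 1)*(q + 4)*(q + 2)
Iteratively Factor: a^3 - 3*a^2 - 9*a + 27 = (a - 3)*(a^2 - 9) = (a - 3)^2*(a + 3)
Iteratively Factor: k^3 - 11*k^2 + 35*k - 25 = (k - 5)*(k^2 - 6*k + 5) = (k - 5)^2*(k - 1)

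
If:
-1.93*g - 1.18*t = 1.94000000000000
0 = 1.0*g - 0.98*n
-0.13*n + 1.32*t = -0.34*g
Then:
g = -1.11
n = -1.13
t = 0.17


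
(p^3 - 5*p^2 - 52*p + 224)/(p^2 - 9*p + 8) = (p^2 + 3*p - 28)/(p - 1)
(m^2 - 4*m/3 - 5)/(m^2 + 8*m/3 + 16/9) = 3*(3*m^2 - 4*m - 15)/(9*m^2 + 24*m + 16)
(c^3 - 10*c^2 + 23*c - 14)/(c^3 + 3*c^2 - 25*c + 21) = (c^2 - 9*c + 14)/(c^2 + 4*c - 21)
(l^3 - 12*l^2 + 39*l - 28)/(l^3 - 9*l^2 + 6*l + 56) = (l - 1)/(l + 2)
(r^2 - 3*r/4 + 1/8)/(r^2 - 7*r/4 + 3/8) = (2*r - 1)/(2*r - 3)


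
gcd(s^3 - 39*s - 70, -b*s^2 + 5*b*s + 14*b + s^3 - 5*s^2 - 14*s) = s^2 - 5*s - 14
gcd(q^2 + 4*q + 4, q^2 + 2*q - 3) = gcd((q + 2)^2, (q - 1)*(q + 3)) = 1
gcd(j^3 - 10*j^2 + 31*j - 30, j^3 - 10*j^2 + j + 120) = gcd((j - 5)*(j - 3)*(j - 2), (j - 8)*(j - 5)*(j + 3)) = j - 5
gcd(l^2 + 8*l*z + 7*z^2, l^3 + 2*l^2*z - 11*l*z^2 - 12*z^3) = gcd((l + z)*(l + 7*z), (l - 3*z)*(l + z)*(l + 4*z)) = l + z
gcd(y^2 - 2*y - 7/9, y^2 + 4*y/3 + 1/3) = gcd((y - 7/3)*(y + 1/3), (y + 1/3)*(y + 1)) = y + 1/3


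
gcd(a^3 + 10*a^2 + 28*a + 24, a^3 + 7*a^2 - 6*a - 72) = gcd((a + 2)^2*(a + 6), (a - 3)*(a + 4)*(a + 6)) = a + 6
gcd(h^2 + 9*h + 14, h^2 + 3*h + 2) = h + 2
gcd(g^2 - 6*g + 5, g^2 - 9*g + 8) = g - 1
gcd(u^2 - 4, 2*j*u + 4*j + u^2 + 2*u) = u + 2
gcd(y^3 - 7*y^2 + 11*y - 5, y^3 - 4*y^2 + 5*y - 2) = y^2 - 2*y + 1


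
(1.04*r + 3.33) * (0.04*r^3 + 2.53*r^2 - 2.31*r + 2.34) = 0.0416*r^4 + 2.7644*r^3 + 6.0225*r^2 - 5.2587*r + 7.7922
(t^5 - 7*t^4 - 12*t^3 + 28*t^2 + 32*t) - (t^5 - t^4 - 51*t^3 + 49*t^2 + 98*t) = -6*t^4 + 39*t^3 - 21*t^2 - 66*t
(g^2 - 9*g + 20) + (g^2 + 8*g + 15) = 2*g^2 - g + 35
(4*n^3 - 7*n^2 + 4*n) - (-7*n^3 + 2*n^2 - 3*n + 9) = 11*n^3 - 9*n^2 + 7*n - 9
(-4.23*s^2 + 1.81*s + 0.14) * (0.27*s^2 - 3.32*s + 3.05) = -1.1421*s^4 + 14.5323*s^3 - 18.8729*s^2 + 5.0557*s + 0.427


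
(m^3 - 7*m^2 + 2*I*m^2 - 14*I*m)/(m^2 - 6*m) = (m^2 + m*(-7 + 2*I) - 14*I)/(m - 6)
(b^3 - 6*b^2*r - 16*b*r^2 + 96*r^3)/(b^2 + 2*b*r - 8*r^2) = (-b^2 + 10*b*r - 24*r^2)/(-b + 2*r)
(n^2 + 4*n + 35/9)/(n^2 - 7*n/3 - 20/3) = (n + 7/3)/(n - 4)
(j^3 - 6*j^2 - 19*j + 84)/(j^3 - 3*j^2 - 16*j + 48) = (j - 7)/(j - 4)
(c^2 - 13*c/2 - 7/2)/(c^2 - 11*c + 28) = (c + 1/2)/(c - 4)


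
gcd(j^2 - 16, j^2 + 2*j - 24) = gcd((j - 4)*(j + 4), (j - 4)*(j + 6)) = j - 4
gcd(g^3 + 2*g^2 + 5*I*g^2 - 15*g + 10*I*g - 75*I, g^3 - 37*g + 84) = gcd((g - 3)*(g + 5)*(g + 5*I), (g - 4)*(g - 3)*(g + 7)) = g - 3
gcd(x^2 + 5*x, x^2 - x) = x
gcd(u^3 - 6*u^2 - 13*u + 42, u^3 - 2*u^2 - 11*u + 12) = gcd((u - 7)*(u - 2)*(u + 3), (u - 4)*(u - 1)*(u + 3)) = u + 3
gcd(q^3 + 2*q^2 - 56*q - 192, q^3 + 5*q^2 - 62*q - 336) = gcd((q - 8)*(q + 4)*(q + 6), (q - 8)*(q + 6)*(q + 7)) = q^2 - 2*q - 48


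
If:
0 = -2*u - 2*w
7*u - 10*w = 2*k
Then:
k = -17*w/2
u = -w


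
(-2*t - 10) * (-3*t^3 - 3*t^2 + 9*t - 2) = 6*t^4 + 36*t^3 + 12*t^2 - 86*t + 20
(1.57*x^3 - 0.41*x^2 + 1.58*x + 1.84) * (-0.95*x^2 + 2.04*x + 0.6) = -1.4915*x^5 + 3.5923*x^4 - 1.3954*x^3 + 1.2292*x^2 + 4.7016*x + 1.104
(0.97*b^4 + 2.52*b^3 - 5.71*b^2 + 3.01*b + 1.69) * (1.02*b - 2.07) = 0.9894*b^5 + 0.5625*b^4 - 11.0406*b^3 + 14.8899*b^2 - 4.5069*b - 3.4983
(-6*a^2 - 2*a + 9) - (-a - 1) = -6*a^2 - a + 10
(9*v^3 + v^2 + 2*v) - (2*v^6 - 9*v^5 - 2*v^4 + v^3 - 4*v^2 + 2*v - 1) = -2*v^6 + 9*v^5 + 2*v^4 + 8*v^3 + 5*v^2 + 1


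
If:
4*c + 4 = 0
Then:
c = -1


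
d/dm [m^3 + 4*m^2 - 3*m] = 3*m^2 + 8*m - 3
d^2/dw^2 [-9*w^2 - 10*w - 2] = -18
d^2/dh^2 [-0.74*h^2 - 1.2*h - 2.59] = -1.48000000000000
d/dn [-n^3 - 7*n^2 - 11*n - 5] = -3*n^2 - 14*n - 11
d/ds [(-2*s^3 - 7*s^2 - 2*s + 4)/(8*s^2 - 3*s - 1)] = (-16*s^4 + 12*s^3 + 43*s^2 - 50*s + 14)/(64*s^4 - 48*s^3 - 7*s^2 + 6*s + 1)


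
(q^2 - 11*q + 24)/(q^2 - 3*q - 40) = (q - 3)/(q + 5)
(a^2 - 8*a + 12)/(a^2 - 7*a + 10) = (a - 6)/(a - 5)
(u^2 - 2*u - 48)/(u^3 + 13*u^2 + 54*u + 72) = (u - 8)/(u^2 + 7*u + 12)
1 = 1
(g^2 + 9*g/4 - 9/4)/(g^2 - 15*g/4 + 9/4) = (g + 3)/(g - 3)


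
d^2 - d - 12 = (d - 4)*(d + 3)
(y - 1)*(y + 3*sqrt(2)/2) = y^2 - y + 3*sqrt(2)*y/2 - 3*sqrt(2)/2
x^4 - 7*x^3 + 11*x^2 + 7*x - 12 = (x - 4)*(x - 3)*(x - 1)*(x + 1)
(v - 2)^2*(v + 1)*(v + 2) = v^4 - v^3 - 6*v^2 + 4*v + 8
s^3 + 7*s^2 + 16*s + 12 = (s + 2)^2*(s + 3)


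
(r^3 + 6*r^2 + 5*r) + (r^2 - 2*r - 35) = r^3 + 7*r^2 + 3*r - 35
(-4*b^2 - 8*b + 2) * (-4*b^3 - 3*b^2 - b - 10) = 16*b^5 + 44*b^4 + 20*b^3 + 42*b^2 + 78*b - 20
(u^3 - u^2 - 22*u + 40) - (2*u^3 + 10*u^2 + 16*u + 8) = -u^3 - 11*u^2 - 38*u + 32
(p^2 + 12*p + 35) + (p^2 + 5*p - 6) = 2*p^2 + 17*p + 29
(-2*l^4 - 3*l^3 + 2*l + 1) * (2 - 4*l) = 8*l^5 + 8*l^4 - 6*l^3 - 8*l^2 + 2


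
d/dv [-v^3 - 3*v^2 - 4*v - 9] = -3*v^2 - 6*v - 4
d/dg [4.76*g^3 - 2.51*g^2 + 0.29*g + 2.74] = 14.28*g^2 - 5.02*g + 0.29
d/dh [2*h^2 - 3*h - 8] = 4*h - 3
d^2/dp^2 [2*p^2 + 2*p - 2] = 4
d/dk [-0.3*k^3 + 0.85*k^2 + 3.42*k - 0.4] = -0.9*k^2 + 1.7*k + 3.42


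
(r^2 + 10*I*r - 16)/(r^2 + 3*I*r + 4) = (r^2 + 10*I*r - 16)/(r^2 + 3*I*r + 4)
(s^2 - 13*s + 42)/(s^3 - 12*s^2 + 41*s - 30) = (s - 7)/(s^2 - 6*s + 5)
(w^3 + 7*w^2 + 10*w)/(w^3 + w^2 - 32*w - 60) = w/(w - 6)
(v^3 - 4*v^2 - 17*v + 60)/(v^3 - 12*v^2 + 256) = (v^2 - 8*v + 15)/(v^2 - 16*v + 64)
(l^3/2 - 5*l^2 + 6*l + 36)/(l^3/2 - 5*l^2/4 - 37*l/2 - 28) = 2*(l^2 - 12*l + 36)/(2*l^2 - 9*l - 56)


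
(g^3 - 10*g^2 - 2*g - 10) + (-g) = g^3 - 10*g^2 - 3*g - 10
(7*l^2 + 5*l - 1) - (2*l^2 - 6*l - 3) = 5*l^2 + 11*l + 2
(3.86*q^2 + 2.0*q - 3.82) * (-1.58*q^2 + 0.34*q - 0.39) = -6.0988*q^4 - 1.8476*q^3 + 5.2102*q^2 - 2.0788*q + 1.4898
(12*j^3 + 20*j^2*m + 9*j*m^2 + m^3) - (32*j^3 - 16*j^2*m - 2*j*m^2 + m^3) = -20*j^3 + 36*j^2*m + 11*j*m^2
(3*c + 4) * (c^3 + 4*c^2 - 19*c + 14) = 3*c^4 + 16*c^3 - 41*c^2 - 34*c + 56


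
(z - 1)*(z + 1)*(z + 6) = z^3 + 6*z^2 - z - 6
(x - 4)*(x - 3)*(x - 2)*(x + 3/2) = x^4 - 15*x^3/2 + 25*x^2/2 + 15*x - 36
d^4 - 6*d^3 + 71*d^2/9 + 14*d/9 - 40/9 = (d - 4)*(d - 5/3)*(d - 1)*(d + 2/3)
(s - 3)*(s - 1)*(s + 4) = s^3 - 13*s + 12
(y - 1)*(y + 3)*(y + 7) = y^3 + 9*y^2 + 11*y - 21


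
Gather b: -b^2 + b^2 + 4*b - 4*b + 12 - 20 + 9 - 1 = 0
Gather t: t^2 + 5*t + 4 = t^2 + 5*t + 4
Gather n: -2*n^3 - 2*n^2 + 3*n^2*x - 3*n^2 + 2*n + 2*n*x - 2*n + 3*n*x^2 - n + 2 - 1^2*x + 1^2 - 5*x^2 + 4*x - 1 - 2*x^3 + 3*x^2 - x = -2*n^3 + n^2*(3*x - 5) + n*(3*x^2 + 2*x - 1) - 2*x^3 - 2*x^2 + 2*x + 2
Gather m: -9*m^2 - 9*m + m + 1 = -9*m^2 - 8*m + 1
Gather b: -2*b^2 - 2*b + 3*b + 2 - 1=-2*b^2 + b + 1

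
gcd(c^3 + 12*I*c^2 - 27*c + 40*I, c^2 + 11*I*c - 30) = c + 5*I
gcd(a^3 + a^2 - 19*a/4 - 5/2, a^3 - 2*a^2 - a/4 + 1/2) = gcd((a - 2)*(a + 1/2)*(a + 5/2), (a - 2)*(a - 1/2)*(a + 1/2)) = a^2 - 3*a/2 - 1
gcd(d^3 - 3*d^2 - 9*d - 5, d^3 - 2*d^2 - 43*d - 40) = d + 1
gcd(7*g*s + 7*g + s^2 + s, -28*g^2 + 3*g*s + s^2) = 7*g + s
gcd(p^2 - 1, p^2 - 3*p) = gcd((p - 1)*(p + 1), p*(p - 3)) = 1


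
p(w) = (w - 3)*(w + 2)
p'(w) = 2*w - 1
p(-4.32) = 16.98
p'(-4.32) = -9.64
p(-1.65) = -1.63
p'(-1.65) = -4.30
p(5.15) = 15.37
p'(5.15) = 9.30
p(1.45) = -5.35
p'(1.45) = 1.90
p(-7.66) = 60.34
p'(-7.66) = -16.32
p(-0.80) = -4.56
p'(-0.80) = -2.60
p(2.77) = -1.10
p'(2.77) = 4.54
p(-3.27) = 7.96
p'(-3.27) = -7.54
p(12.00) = 126.00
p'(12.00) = 23.00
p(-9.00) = 84.00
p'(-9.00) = -19.00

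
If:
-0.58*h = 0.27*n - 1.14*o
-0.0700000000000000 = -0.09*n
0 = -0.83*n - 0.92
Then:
No Solution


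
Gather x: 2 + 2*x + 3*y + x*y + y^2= x*(y + 2) + y^2 + 3*y + 2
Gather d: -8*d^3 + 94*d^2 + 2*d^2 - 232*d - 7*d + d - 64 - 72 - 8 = -8*d^3 + 96*d^2 - 238*d - 144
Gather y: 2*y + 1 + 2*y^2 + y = 2*y^2 + 3*y + 1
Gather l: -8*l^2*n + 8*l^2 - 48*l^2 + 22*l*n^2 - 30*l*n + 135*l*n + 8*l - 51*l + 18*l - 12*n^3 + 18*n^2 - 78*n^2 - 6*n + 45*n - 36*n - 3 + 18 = l^2*(-8*n - 40) + l*(22*n^2 + 105*n - 25) - 12*n^3 - 60*n^2 + 3*n + 15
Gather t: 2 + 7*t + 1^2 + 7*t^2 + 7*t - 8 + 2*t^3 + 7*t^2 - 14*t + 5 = 2*t^3 + 14*t^2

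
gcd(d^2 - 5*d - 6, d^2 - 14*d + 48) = d - 6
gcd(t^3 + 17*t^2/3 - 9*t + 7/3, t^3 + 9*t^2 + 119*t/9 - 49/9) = t^2 + 20*t/3 - 7/3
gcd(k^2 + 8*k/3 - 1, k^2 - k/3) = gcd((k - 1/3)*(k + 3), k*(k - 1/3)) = k - 1/3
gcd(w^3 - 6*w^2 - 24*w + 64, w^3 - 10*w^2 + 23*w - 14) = w - 2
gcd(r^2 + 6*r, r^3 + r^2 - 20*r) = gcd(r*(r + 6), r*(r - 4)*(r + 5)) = r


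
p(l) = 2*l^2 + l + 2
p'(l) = 4*l + 1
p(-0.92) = 2.77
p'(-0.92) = -2.68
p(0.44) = 2.83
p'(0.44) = 2.76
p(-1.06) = 3.19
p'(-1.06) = -3.24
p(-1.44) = 4.71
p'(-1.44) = -4.76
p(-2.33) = 10.53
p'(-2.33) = -8.32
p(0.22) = 2.32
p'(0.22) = 1.88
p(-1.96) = 7.72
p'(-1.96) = -6.84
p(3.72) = 33.40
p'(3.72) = 15.88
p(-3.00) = 17.00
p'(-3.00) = -11.00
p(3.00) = 23.00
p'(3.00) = 13.00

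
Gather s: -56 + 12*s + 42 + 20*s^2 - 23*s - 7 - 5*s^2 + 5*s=15*s^2 - 6*s - 21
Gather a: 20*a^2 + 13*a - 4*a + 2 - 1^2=20*a^2 + 9*a + 1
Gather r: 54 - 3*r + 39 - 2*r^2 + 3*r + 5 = 98 - 2*r^2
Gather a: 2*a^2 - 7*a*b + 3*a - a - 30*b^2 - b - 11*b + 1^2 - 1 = 2*a^2 + a*(2 - 7*b) - 30*b^2 - 12*b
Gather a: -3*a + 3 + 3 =6 - 3*a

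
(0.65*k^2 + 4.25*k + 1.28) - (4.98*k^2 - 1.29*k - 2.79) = -4.33*k^2 + 5.54*k + 4.07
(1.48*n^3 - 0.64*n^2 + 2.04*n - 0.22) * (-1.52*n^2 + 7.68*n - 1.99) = -2.2496*n^5 + 12.3392*n^4 - 10.9612*n^3 + 17.2752*n^2 - 5.7492*n + 0.4378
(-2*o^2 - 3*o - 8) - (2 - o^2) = -o^2 - 3*o - 10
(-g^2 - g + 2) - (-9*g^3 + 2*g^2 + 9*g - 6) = 9*g^3 - 3*g^2 - 10*g + 8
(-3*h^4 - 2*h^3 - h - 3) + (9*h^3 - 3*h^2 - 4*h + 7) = -3*h^4 + 7*h^3 - 3*h^2 - 5*h + 4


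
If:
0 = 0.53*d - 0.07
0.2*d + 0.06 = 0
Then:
No Solution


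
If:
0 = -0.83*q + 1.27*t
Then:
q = 1.53012048192771*t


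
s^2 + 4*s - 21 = (s - 3)*(s + 7)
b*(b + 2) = b^2 + 2*b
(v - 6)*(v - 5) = v^2 - 11*v + 30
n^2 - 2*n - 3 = (n - 3)*(n + 1)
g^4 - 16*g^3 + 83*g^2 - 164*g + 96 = (g - 8)*(g - 4)*(g - 3)*(g - 1)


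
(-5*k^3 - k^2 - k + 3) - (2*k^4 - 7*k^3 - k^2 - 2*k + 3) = -2*k^4 + 2*k^3 + k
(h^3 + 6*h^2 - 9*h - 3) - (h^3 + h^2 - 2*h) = 5*h^2 - 7*h - 3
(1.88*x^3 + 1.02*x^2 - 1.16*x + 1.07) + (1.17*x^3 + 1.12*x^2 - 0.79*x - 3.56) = 3.05*x^3 + 2.14*x^2 - 1.95*x - 2.49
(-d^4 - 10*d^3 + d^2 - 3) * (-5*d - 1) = 5*d^5 + 51*d^4 + 5*d^3 - d^2 + 15*d + 3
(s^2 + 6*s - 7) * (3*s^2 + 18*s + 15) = 3*s^4 + 36*s^3 + 102*s^2 - 36*s - 105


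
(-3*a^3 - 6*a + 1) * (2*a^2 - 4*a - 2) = -6*a^5 + 12*a^4 - 6*a^3 + 26*a^2 + 8*a - 2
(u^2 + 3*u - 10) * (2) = 2*u^2 + 6*u - 20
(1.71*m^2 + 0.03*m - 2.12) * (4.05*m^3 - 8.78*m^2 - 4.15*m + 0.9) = 6.9255*m^5 - 14.8923*m^4 - 15.9459*m^3 + 20.0281*m^2 + 8.825*m - 1.908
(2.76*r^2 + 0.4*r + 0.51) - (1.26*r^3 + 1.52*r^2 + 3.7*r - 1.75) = -1.26*r^3 + 1.24*r^2 - 3.3*r + 2.26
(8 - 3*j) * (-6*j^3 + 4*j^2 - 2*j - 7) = 18*j^4 - 60*j^3 + 38*j^2 + 5*j - 56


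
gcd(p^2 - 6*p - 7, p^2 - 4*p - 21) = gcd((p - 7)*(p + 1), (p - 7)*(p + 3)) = p - 7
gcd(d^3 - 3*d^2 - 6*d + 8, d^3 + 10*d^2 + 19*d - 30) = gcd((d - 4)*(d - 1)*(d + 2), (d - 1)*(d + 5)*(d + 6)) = d - 1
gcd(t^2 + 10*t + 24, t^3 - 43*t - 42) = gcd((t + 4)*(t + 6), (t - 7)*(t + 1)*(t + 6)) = t + 6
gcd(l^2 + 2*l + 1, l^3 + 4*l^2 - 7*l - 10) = l + 1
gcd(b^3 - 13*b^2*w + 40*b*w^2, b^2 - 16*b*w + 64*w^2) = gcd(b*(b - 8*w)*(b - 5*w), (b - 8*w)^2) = -b + 8*w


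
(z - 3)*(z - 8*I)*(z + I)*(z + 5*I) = z^4 - 3*z^3 - 2*I*z^3 + 43*z^2 + 6*I*z^2 - 129*z + 40*I*z - 120*I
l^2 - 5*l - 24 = (l - 8)*(l + 3)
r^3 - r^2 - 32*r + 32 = (r - 1)*(r - 4*sqrt(2))*(r + 4*sqrt(2))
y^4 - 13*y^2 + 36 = (y - 3)*(y - 2)*(y + 2)*(y + 3)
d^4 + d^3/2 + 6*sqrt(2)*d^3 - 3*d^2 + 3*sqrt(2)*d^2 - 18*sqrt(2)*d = d*(d - 3/2)*(d + 2)*(d + 6*sqrt(2))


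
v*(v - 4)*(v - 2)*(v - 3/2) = v^4 - 15*v^3/2 + 17*v^2 - 12*v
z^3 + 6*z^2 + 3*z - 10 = (z - 1)*(z + 2)*(z + 5)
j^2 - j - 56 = (j - 8)*(j + 7)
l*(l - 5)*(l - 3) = l^3 - 8*l^2 + 15*l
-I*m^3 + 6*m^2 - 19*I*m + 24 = (m - 3*I)*(m + 8*I)*(-I*m + 1)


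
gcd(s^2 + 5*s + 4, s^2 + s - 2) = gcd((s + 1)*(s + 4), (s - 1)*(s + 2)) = 1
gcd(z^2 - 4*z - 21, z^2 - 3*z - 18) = z + 3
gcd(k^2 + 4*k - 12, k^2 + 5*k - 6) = k + 6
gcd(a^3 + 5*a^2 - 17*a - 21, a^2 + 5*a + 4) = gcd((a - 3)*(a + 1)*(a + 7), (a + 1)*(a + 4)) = a + 1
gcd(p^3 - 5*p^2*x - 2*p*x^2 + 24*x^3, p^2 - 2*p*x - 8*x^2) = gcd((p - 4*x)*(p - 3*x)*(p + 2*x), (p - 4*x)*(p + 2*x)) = -p^2 + 2*p*x + 8*x^2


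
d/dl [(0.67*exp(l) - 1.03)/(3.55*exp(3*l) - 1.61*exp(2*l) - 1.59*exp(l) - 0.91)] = (-4.757*exp(3*l) + 12.0482*exp(2*l) - 3.3166*exp(l) - 2.2474)*exp(l)/(12.6025*exp(6*l) - 11.431*exp(5*l) - 8.6969*exp(4*l) - 1.3412*exp(3*l) + 5.4583*exp(2*l) + 2.8938*exp(l) + 0.8281)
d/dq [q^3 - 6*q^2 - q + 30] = 3*q^2 - 12*q - 1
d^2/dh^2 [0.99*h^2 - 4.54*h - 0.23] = 1.98000000000000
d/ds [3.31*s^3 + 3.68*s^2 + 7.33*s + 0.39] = 9.93*s^2 + 7.36*s + 7.33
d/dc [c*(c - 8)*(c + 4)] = 3*c^2 - 8*c - 32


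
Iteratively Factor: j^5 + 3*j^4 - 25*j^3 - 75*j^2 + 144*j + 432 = (j + 4)*(j^4 - j^3 - 21*j^2 + 9*j + 108) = (j - 3)*(j + 4)*(j^3 + 2*j^2 - 15*j - 36) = (j - 3)*(j + 3)*(j + 4)*(j^2 - j - 12) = (j - 3)*(j + 3)^2*(j + 4)*(j - 4)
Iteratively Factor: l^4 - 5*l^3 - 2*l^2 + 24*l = (l - 3)*(l^3 - 2*l^2 - 8*l) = (l - 4)*(l - 3)*(l^2 + 2*l) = (l - 4)*(l - 3)*(l + 2)*(l)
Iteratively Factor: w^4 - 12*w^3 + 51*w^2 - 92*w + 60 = (w - 3)*(w^3 - 9*w^2 + 24*w - 20) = (w - 3)*(w - 2)*(w^2 - 7*w + 10) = (w - 3)*(w - 2)^2*(w - 5)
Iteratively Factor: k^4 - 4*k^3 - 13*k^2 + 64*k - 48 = (k - 3)*(k^3 - k^2 - 16*k + 16) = (k - 4)*(k - 3)*(k^2 + 3*k - 4) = (k - 4)*(k - 3)*(k + 4)*(k - 1)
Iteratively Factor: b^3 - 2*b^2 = (b)*(b^2 - 2*b) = b^2*(b - 2)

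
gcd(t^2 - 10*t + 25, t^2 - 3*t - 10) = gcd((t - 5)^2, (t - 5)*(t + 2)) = t - 5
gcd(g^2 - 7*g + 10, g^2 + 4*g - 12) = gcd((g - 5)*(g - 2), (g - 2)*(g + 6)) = g - 2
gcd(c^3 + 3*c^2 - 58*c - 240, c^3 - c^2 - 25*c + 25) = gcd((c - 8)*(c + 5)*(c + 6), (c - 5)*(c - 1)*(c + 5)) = c + 5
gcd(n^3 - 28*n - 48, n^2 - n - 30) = n - 6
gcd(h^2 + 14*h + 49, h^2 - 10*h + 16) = 1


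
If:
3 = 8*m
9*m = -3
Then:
No Solution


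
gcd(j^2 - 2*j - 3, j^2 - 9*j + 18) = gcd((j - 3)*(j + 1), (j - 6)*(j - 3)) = j - 3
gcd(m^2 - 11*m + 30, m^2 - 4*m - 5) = m - 5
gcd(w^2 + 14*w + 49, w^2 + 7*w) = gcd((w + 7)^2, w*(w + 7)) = w + 7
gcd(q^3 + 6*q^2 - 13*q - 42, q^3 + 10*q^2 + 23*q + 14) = q^2 + 9*q + 14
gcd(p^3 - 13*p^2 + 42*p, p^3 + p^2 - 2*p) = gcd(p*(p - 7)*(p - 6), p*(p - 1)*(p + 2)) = p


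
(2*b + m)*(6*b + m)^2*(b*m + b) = 72*b^4*m + 72*b^4 + 60*b^3*m^2 + 60*b^3*m + 14*b^2*m^3 + 14*b^2*m^2 + b*m^4 + b*m^3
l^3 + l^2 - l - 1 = (l - 1)*(l + 1)^2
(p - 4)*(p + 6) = p^2 + 2*p - 24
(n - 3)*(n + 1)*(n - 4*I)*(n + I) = n^4 - 2*n^3 - 3*I*n^3 + n^2 + 6*I*n^2 - 8*n + 9*I*n - 12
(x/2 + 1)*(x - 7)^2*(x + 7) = x^4/2 - 5*x^3/2 - 63*x^2/2 + 245*x/2 + 343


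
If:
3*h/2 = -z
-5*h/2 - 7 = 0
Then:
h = -14/5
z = 21/5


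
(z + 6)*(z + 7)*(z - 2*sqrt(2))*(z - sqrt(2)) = z^4 - 3*sqrt(2)*z^3 + 13*z^3 - 39*sqrt(2)*z^2 + 46*z^2 - 126*sqrt(2)*z + 52*z + 168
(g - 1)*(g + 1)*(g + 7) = g^3 + 7*g^2 - g - 7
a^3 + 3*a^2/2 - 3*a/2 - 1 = (a - 1)*(a + 1/2)*(a + 2)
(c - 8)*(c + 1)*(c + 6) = c^3 - c^2 - 50*c - 48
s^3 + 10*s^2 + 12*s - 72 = (s - 2)*(s + 6)^2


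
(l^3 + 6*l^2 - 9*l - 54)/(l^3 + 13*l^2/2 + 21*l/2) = 2*(l^2 + 3*l - 18)/(l*(2*l + 7))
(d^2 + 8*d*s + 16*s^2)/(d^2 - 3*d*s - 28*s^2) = (-d - 4*s)/(-d + 7*s)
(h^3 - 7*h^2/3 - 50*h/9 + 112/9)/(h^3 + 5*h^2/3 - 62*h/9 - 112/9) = (h - 2)/(h + 2)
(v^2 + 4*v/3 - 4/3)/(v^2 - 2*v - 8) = (v - 2/3)/(v - 4)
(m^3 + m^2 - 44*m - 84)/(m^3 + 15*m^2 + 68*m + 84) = (m - 7)/(m + 7)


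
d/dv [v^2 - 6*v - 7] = 2*v - 6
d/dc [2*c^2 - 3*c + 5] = 4*c - 3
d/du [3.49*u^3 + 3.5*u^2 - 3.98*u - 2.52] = 10.47*u^2 + 7.0*u - 3.98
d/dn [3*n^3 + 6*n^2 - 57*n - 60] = 9*n^2 + 12*n - 57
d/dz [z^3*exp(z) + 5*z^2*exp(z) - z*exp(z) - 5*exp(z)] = (z^3 + 8*z^2 + 9*z - 6)*exp(z)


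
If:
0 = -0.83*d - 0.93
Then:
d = -1.12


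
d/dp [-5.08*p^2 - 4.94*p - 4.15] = -10.16*p - 4.94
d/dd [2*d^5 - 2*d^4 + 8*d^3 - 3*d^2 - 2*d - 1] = 10*d^4 - 8*d^3 + 24*d^2 - 6*d - 2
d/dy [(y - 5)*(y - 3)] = 2*y - 8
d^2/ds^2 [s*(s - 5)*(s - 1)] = 6*s - 12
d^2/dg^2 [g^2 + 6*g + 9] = 2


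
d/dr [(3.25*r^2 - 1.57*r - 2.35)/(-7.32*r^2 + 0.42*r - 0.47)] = (-10.1274*r^2 - 37.459*r + 1.7249)/(53.5824*r^4 - 6.1488*r^3 + 7.0572*r^2 - 0.3948*r + 0.2209)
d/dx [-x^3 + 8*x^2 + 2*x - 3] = -3*x^2 + 16*x + 2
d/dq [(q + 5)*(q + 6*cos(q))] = q - (q + 5)*(6*sin(q) - 1) + 6*cos(q)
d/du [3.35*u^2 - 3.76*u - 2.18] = 6.7*u - 3.76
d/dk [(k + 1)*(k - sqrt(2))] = 2*k - sqrt(2) + 1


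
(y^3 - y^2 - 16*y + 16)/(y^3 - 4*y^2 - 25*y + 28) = (y - 4)/(y - 7)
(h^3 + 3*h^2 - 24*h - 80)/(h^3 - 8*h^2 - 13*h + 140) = (h + 4)/(h - 7)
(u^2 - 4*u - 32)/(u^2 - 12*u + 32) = (u + 4)/(u - 4)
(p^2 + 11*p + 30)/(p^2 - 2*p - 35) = (p + 6)/(p - 7)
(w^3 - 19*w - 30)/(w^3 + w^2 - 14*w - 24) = (w - 5)/(w - 4)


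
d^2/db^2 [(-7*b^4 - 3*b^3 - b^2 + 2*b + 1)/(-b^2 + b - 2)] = 2*(7*b^6 - 21*b^5 + 63*b^4 - 116*b^3 + 141*b^2 + 51*b + 1)/(b^6 - 3*b^5 + 9*b^4 - 13*b^3 + 18*b^2 - 12*b + 8)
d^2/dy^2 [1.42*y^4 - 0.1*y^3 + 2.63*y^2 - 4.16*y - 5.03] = 17.04*y^2 - 0.6*y + 5.26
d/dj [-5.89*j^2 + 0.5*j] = 0.5 - 11.78*j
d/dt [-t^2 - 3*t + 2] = -2*t - 3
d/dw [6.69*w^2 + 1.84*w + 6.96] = 13.38*w + 1.84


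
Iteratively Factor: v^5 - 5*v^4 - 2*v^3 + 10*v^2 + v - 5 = (v - 1)*(v^4 - 4*v^3 - 6*v^2 + 4*v + 5) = (v - 1)*(v + 1)*(v^3 - 5*v^2 - v + 5) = (v - 1)*(v + 1)^2*(v^2 - 6*v + 5) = (v - 5)*(v - 1)*(v + 1)^2*(v - 1)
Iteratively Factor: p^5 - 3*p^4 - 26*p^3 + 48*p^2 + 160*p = (p - 5)*(p^4 + 2*p^3 - 16*p^2 - 32*p) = (p - 5)*(p + 4)*(p^3 - 2*p^2 - 8*p) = (p - 5)*(p - 4)*(p + 4)*(p^2 + 2*p) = p*(p - 5)*(p - 4)*(p + 4)*(p + 2)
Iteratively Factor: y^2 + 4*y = (y + 4)*(y)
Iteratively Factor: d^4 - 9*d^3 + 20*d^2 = (d)*(d^3 - 9*d^2 + 20*d) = d^2*(d^2 - 9*d + 20) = d^2*(d - 5)*(d - 4)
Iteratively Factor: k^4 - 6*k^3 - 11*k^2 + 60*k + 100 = (k + 2)*(k^3 - 8*k^2 + 5*k + 50) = (k + 2)^2*(k^2 - 10*k + 25) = (k - 5)*(k + 2)^2*(k - 5)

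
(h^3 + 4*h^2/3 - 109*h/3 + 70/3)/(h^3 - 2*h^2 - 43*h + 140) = (h - 2/3)/(h - 4)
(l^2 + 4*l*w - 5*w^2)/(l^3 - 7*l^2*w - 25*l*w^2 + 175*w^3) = (l - w)/(l^2 - 12*l*w + 35*w^2)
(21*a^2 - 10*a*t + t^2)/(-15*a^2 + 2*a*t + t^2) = (-7*a + t)/(5*a + t)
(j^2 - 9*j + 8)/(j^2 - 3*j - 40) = (j - 1)/(j + 5)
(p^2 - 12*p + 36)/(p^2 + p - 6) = (p^2 - 12*p + 36)/(p^2 + p - 6)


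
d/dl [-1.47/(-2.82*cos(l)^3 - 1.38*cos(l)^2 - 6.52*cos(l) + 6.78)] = (12.4362*cos(l)^2 + 4.0572*cos(l) + 9.5844)*sin(l)/(2.82*cos(l)^3 + 1.38*cos(l)^2 + 6.52*cos(l) - 6.78)^2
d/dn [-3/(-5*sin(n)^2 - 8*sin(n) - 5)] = -6*(5*sin(n) + 4)*cos(n)/(5*sin(n)^2 + 8*sin(n) + 5)^2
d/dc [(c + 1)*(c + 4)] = 2*c + 5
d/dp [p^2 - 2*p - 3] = 2*p - 2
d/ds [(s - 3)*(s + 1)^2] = (s + 1)*(3*s - 5)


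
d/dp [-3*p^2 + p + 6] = 1 - 6*p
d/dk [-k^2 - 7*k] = -2*k - 7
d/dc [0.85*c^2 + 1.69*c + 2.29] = 1.7*c + 1.69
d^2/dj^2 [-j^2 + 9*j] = -2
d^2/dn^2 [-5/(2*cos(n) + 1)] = 10*(-cos(n) + cos(2*n) - 3)/(2*cos(n) + 1)^3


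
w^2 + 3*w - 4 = (w - 1)*(w + 4)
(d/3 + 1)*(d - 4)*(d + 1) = d^3/3 - 13*d/3 - 4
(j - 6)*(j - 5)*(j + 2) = j^3 - 9*j^2 + 8*j + 60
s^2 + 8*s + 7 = (s + 1)*(s + 7)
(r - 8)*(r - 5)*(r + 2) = r^3 - 11*r^2 + 14*r + 80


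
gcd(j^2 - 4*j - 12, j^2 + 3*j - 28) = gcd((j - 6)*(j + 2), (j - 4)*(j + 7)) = 1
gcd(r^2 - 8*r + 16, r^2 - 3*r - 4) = r - 4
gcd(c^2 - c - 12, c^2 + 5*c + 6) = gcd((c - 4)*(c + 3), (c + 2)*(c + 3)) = c + 3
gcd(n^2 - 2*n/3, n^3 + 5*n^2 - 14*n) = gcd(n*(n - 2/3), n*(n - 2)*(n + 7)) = n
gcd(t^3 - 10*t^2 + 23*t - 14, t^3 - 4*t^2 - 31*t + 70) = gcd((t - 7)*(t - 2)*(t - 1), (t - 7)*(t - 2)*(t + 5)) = t^2 - 9*t + 14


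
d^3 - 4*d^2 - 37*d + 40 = (d - 8)*(d - 1)*(d + 5)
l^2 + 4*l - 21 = (l - 3)*(l + 7)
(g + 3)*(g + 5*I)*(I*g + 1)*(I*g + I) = -g^4 - 4*g^3 - 4*I*g^3 - 8*g^2 - 16*I*g^2 - 20*g - 12*I*g - 15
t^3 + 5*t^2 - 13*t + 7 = (t - 1)^2*(t + 7)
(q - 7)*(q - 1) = q^2 - 8*q + 7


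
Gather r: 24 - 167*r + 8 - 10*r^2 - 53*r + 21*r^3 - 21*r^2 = 21*r^3 - 31*r^2 - 220*r + 32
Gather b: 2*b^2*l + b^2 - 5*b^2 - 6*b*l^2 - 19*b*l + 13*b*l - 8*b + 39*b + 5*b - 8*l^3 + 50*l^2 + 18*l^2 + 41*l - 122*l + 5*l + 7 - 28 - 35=b^2*(2*l - 4) + b*(-6*l^2 - 6*l + 36) - 8*l^3 + 68*l^2 - 76*l - 56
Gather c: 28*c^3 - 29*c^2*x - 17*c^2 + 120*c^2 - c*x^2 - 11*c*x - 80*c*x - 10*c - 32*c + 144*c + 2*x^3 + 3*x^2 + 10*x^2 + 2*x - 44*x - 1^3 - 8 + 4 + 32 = 28*c^3 + c^2*(103 - 29*x) + c*(-x^2 - 91*x + 102) + 2*x^3 + 13*x^2 - 42*x + 27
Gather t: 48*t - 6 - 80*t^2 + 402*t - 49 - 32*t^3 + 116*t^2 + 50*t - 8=-32*t^3 + 36*t^2 + 500*t - 63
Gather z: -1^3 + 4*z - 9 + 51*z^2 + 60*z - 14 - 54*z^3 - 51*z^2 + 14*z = -54*z^3 + 78*z - 24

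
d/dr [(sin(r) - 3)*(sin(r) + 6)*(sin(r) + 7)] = (3*sin(r)^2 + 20*sin(r) + 3)*cos(r)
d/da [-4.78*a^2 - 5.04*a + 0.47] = -9.56*a - 5.04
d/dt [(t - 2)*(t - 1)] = 2*t - 3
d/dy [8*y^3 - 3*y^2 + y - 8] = 24*y^2 - 6*y + 1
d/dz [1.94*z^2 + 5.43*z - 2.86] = 3.88*z + 5.43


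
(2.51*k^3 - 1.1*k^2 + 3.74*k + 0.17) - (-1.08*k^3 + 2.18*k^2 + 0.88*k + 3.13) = 3.59*k^3 - 3.28*k^2 + 2.86*k - 2.96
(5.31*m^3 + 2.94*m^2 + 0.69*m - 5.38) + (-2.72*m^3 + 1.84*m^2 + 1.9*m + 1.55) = 2.59*m^3 + 4.78*m^2 + 2.59*m - 3.83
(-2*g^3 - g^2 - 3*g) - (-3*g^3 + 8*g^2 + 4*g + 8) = g^3 - 9*g^2 - 7*g - 8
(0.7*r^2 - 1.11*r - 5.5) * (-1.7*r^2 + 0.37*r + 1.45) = -1.19*r^4 + 2.146*r^3 + 9.9543*r^2 - 3.6445*r - 7.975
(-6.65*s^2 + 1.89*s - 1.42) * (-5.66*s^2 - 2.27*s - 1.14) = 37.639*s^4 + 4.3981*s^3 + 11.3279*s^2 + 1.0688*s + 1.6188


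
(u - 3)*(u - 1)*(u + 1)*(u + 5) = u^4 + 2*u^3 - 16*u^2 - 2*u + 15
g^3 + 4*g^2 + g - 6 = (g - 1)*(g + 2)*(g + 3)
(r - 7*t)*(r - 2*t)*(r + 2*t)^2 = r^4 - 5*r^3*t - 18*r^2*t^2 + 20*r*t^3 + 56*t^4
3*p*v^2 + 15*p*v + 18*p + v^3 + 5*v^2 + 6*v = (3*p + v)*(v + 2)*(v + 3)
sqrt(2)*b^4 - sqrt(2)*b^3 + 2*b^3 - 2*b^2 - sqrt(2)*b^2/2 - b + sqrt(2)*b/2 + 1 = (b - 1)*(b - sqrt(2)/2)*(b + sqrt(2))*(sqrt(2)*b + 1)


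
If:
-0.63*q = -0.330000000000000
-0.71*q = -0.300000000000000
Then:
No Solution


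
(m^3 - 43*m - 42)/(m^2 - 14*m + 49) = (m^2 + 7*m + 6)/(m - 7)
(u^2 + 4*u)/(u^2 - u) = (u + 4)/(u - 1)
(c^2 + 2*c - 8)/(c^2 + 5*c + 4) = (c - 2)/(c + 1)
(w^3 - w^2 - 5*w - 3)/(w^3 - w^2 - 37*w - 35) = (w^2 - 2*w - 3)/(w^2 - 2*w - 35)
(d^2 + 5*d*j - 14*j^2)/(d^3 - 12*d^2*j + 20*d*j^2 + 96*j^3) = (d^2 + 5*d*j - 14*j^2)/(d^3 - 12*d^2*j + 20*d*j^2 + 96*j^3)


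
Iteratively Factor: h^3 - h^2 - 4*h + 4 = (h - 2)*(h^2 + h - 2) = (h - 2)*(h - 1)*(h + 2)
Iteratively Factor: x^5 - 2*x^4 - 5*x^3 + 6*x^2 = (x + 2)*(x^4 - 4*x^3 + 3*x^2) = (x - 1)*(x + 2)*(x^3 - 3*x^2) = (x - 3)*(x - 1)*(x + 2)*(x^2) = x*(x - 3)*(x - 1)*(x + 2)*(x)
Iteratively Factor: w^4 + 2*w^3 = (w)*(w^3 + 2*w^2) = w^2*(w^2 + 2*w) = w^2*(w + 2)*(w)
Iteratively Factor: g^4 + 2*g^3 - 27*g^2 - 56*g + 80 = (g - 5)*(g^3 + 7*g^2 + 8*g - 16) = (g - 5)*(g - 1)*(g^2 + 8*g + 16) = (g - 5)*(g - 1)*(g + 4)*(g + 4)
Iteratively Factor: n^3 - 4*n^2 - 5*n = (n)*(n^2 - 4*n - 5) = n*(n + 1)*(n - 5)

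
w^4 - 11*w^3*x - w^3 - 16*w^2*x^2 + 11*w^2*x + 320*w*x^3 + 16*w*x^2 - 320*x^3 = (w - 1)*(w - 8*x)^2*(w + 5*x)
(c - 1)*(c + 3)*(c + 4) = c^3 + 6*c^2 + 5*c - 12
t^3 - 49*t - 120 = (t - 8)*(t + 3)*(t + 5)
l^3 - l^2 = l^2*(l - 1)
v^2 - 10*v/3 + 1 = (v - 3)*(v - 1/3)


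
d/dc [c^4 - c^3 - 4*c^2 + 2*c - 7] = 4*c^3 - 3*c^2 - 8*c + 2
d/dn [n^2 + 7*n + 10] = 2*n + 7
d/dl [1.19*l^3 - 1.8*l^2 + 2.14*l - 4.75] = 3.57*l^2 - 3.6*l + 2.14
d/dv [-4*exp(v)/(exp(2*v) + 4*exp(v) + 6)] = 4*(exp(2*v) - 6)*exp(v)/(exp(4*v) + 8*exp(3*v) + 28*exp(2*v) + 48*exp(v) + 36)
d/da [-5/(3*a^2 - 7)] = 30*a/(3*a^2 - 7)^2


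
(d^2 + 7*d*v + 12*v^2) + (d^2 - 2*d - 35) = 2*d^2 + 7*d*v - 2*d + 12*v^2 - 35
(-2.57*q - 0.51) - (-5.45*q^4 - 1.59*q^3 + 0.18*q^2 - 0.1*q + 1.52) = 5.45*q^4 + 1.59*q^3 - 0.18*q^2 - 2.47*q - 2.03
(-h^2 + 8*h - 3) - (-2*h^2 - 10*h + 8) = h^2 + 18*h - 11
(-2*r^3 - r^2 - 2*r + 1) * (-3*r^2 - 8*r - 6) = 6*r^5 + 19*r^4 + 26*r^3 + 19*r^2 + 4*r - 6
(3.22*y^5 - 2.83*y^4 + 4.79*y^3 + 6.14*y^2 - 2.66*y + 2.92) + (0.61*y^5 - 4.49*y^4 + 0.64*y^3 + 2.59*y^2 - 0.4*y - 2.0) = 3.83*y^5 - 7.32*y^4 + 5.43*y^3 + 8.73*y^2 - 3.06*y + 0.92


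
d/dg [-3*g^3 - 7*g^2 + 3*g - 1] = -9*g^2 - 14*g + 3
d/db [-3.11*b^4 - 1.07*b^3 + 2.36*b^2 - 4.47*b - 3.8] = -12.44*b^3 - 3.21*b^2 + 4.72*b - 4.47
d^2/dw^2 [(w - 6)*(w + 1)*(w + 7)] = 6*w + 4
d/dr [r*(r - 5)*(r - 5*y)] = 3*r^2 - 10*r*y - 10*r + 25*y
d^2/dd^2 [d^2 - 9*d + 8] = 2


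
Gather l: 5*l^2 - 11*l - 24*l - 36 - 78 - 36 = 5*l^2 - 35*l - 150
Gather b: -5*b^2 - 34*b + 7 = -5*b^2 - 34*b + 7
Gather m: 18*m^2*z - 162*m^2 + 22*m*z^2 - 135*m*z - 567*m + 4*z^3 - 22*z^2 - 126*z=m^2*(18*z - 162) + m*(22*z^2 - 135*z - 567) + 4*z^3 - 22*z^2 - 126*z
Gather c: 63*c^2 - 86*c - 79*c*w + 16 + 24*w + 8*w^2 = 63*c^2 + c*(-79*w - 86) + 8*w^2 + 24*w + 16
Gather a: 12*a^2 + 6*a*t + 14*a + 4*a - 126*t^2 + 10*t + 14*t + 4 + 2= 12*a^2 + a*(6*t + 18) - 126*t^2 + 24*t + 6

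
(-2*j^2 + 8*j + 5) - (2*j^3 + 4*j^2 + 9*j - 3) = -2*j^3 - 6*j^2 - j + 8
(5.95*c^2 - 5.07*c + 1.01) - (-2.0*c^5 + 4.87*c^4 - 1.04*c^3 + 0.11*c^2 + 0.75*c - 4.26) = 2.0*c^5 - 4.87*c^4 + 1.04*c^3 + 5.84*c^2 - 5.82*c + 5.27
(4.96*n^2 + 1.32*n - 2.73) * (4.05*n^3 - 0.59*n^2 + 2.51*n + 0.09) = 20.088*n^5 + 2.4196*n^4 + 0.614299999999999*n^3 + 5.3703*n^2 - 6.7335*n - 0.2457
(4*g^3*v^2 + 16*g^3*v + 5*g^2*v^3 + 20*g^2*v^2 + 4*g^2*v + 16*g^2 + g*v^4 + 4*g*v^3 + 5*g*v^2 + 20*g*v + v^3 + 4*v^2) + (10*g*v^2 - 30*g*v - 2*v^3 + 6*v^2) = 4*g^3*v^2 + 16*g^3*v + 5*g^2*v^3 + 20*g^2*v^2 + 4*g^2*v + 16*g^2 + g*v^4 + 4*g*v^3 + 15*g*v^2 - 10*g*v - v^3 + 10*v^2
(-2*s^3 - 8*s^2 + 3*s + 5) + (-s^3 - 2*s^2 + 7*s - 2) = -3*s^3 - 10*s^2 + 10*s + 3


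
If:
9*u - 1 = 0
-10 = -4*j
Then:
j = 5/2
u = 1/9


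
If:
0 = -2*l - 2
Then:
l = -1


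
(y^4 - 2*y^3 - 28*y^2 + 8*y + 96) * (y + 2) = y^5 - 32*y^3 - 48*y^2 + 112*y + 192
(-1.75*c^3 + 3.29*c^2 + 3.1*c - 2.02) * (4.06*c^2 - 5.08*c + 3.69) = -7.105*c^5 + 22.2474*c^4 - 10.5847*c^3 - 11.8091*c^2 + 21.7006*c - 7.4538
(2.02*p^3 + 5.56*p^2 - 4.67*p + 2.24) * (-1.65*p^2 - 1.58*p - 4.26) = -3.333*p^5 - 12.3656*p^4 - 9.6845*p^3 - 20.003*p^2 + 16.355*p - 9.5424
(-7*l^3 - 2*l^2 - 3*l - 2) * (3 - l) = 7*l^4 - 19*l^3 - 3*l^2 - 7*l - 6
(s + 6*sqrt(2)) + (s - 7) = 2*s - 7 + 6*sqrt(2)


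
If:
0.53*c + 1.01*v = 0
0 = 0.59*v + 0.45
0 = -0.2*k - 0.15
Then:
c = 1.45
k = -0.75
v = -0.76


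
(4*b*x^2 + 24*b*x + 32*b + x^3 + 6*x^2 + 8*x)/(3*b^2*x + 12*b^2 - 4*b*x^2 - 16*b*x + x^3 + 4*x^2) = (4*b*x + 8*b + x^2 + 2*x)/(3*b^2 - 4*b*x + x^2)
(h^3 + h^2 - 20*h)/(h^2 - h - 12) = h*(h + 5)/(h + 3)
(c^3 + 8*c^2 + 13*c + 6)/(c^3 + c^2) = 1 + 7/c + 6/c^2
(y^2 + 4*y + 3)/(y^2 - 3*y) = (y^2 + 4*y + 3)/(y*(y - 3))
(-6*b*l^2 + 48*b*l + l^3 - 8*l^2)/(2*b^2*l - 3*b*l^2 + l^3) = (-6*b*l + 48*b + l^2 - 8*l)/(2*b^2 - 3*b*l + l^2)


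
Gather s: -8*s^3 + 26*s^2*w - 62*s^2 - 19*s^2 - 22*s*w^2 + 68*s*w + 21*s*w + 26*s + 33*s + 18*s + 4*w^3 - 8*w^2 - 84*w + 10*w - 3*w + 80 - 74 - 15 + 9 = -8*s^3 + s^2*(26*w - 81) + s*(-22*w^2 + 89*w + 77) + 4*w^3 - 8*w^2 - 77*w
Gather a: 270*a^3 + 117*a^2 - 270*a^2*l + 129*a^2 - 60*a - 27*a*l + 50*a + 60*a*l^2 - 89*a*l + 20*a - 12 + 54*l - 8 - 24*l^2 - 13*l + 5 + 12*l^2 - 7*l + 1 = 270*a^3 + a^2*(246 - 270*l) + a*(60*l^2 - 116*l + 10) - 12*l^2 + 34*l - 14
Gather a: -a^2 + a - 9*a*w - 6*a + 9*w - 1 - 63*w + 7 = -a^2 + a*(-9*w - 5) - 54*w + 6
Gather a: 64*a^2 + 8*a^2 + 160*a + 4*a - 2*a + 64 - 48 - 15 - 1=72*a^2 + 162*a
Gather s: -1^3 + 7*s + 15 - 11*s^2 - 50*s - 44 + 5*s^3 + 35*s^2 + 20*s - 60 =5*s^3 + 24*s^2 - 23*s - 90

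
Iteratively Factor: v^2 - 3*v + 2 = (v - 2)*(v - 1)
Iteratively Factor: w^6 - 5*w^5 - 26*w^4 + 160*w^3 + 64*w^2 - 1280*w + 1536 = (w - 4)*(w^5 - w^4 - 30*w^3 + 40*w^2 + 224*w - 384) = (w - 4)*(w + 4)*(w^4 - 5*w^3 - 10*w^2 + 80*w - 96) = (w - 4)^2*(w + 4)*(w^3 - w^2 - 14*w + 24) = (w - 4)^2*(w + 4)^2*(w^2 - 5*w + 6) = (w - 4)^2*(w - 3)*(w + 4)^2*(w - 2)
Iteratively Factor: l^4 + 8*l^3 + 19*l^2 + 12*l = (l)*(l^3 + 8*l^2 + 19*l + 12) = l*(l + 1)*(l^2 + 7*l + 12) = l*(l + 1)*(l + 4)*(l + 3)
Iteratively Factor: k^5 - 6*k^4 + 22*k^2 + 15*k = (k - 3)*(k^4 - 3*k^3 - 9*k^2 - 5*k) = (k - 5)*(k - 3)*(k^3 + 2*k^2 + k) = (k - 5)*(k - 3)*(k + 1)*(k^2 + k) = k*(k - 5)*(k - 3)*(k + 1)*(k + 1)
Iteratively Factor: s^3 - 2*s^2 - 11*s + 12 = (s + 3)*(s^2 - 5*s + 4) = (s - 4)*(s + 3)*(s - 1)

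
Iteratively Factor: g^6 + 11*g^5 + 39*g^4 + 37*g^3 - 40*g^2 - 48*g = (g - 1)*(g^5 + 12*g^4 + 51*g^3 + 88*g^2 + 48*g) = (g - 1)*(g + 4)*(g^4 + 8*g^3 + 19*g^2 + 12*g) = (g - 1)*(g + 3)*(g + 4)*(g^3 + 5*g^2 + 4*g) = (g - 1)*(g + 1)*(g + 3)*(g + 4)*(g^2 + 4*g) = g*(g - 1)*(g + 1)*(g + 3)*(g + 4)*(g + 4)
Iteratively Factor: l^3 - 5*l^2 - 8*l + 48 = (l - 4)*(l^2 - l - 12) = (l - 4)^2*(l + 3)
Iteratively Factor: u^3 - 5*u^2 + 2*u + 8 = (u - 4)*(u^2 - u - 2) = (u - 4)*(u - 2)*(u + 1)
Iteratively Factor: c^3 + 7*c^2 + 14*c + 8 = (c + 4)*(c^2 + 3*c + 2) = (c + 1)*(c + 4)*(c + 2)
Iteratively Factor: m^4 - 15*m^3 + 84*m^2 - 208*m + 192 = (m - 4)*(m^3 - 11*m^2 + 40*m - 48) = (m - 4)*(m - 3)*(m^2 - 8*m + 16) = (m - 4)^2*(m - 3)*(m - 4)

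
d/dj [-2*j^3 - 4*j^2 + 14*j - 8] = -6*j^2 - 8*j + 14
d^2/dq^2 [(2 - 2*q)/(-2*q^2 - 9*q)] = 4*(4*q^3 - 12*q^2 - 54*q - 81)/(q^3*(8*q^3 + 108*q^2 + 486*q + 729))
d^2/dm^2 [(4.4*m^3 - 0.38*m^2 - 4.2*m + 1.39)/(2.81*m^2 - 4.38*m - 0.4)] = (1.70530256582424e-13*m^4 + 103.032752*m^3 + 109.543554*m^2 - 126.747852*m + 71.052552)/(22.188041*m^6 - 103.754754*m^5 + 152.249172*m^4 - 54.488952*m^3 - 21.67248*m^2 - 2.1024*m - 0.064)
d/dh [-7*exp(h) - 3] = -7*exp(h)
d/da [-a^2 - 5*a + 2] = -2*a - 5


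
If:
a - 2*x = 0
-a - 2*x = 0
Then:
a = 0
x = 0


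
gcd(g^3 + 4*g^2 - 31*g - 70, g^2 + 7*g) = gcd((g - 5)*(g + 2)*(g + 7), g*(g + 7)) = g + 7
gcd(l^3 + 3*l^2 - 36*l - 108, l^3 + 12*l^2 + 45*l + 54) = l^2 + 9*l + 18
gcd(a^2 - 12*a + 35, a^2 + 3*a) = 1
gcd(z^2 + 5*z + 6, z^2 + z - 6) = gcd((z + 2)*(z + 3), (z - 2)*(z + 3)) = z + 3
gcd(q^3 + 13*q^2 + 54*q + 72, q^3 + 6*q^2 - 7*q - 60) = q + 4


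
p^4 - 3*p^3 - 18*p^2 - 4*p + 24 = (p - 6)*(p - 1)*(p + 2)^2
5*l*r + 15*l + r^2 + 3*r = (5*l + r)*(r + 3)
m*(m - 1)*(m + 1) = m^3 - m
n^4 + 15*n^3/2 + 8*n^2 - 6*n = n*(n - 1/2)*(n + 2)*(n + 6)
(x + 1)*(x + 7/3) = x^2 + 10*x/3 + 7/3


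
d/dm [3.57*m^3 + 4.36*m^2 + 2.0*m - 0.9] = 10.71*m^2 + 8.72*m + 2.0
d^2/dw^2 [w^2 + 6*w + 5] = 2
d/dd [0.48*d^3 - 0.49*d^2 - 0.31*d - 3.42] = 1.44*d^2 - 0.98*d - 0.31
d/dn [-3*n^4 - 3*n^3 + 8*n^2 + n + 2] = -12*n^3 - 9*n^2 + 16*n + 1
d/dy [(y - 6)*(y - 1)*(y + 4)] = 3*y^2 - 6*y - 22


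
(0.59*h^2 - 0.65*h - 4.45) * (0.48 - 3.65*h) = -2.1535*h^3 + 2.6557*h^2 + 15.9305*h - 2.136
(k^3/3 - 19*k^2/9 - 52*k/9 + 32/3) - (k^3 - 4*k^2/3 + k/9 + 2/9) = -2*k^3/3 - 7*k^2/9 - 53*k/9 + 94/9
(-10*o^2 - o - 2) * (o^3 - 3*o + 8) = -10*o^5 - o^4 + 28*o^3 - 77*o^2 - 2*o - 16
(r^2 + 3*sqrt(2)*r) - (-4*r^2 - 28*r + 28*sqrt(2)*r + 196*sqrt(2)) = 5*r^2 - 25*sqrt(2)*r + 28*r - 196*sqrt(2)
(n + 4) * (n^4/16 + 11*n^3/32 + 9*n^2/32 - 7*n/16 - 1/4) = n^5/16 + 19*n^4/32 + 53*n^3/32 + 11*n^2/16 - 2*n - 1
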